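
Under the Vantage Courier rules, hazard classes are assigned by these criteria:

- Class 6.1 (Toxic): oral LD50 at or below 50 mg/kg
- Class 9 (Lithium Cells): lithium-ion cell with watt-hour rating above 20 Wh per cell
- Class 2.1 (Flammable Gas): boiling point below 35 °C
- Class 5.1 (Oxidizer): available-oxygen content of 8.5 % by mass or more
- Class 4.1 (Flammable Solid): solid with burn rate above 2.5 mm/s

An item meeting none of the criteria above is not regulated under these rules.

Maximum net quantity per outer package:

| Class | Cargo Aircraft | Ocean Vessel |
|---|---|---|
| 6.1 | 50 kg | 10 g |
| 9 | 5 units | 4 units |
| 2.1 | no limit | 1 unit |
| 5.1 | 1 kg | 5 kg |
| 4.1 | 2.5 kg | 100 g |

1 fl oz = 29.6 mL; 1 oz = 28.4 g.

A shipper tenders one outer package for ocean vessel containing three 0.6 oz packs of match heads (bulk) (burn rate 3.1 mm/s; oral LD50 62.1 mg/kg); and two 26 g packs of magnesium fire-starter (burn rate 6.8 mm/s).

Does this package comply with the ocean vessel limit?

No

Burn rate 3.1 mm/s meets the Class 4.1 criterion (Flammable Solid), so the match heads (bulk) are Class 4.1.
Magnesium fire-starter: burn rate 6.8 mm/s > 2.5 mm/s → Class 4.1 (Flammable Solid).
Total Class 4.1: (three 0.6 oz packs = 51.12 g) + (two 26 g packs = 52 g) = 103.12 g.
103.12 g > 100 g (ocean vessel limit, Class 4.1) — over the limit.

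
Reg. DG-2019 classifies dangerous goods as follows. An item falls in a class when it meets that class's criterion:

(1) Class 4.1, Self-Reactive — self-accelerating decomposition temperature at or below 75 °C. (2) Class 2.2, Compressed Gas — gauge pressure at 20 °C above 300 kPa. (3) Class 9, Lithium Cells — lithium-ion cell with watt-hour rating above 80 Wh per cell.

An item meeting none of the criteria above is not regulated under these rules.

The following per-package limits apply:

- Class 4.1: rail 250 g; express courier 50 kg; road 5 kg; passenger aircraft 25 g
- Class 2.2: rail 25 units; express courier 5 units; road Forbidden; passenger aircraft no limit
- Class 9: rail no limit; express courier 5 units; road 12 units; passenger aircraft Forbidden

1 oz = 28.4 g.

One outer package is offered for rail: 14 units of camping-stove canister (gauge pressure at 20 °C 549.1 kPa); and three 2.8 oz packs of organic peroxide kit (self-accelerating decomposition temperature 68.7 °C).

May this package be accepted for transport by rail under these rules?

Camping-stove canister: gauge pressure at 20 °C 549.1 kPa > 300 kPa → Class 2.2 (Compressed Gas).
With self-accelerating decomposition temperature 68.7 °C (≤ 75 °C), the organic peroxide kit falls in Class 4.1.
Class 4.1 quantity: three 2.8 oz packs = 238.56 g.
That is within the Class 4.1 rail limit of 250 g.
Class 2.2 quantity: 14 units.
That is within the Class 2.2 rail limit of 25 units.
Every hazard class is within its rail limit and no segregation rule is violated.

Yes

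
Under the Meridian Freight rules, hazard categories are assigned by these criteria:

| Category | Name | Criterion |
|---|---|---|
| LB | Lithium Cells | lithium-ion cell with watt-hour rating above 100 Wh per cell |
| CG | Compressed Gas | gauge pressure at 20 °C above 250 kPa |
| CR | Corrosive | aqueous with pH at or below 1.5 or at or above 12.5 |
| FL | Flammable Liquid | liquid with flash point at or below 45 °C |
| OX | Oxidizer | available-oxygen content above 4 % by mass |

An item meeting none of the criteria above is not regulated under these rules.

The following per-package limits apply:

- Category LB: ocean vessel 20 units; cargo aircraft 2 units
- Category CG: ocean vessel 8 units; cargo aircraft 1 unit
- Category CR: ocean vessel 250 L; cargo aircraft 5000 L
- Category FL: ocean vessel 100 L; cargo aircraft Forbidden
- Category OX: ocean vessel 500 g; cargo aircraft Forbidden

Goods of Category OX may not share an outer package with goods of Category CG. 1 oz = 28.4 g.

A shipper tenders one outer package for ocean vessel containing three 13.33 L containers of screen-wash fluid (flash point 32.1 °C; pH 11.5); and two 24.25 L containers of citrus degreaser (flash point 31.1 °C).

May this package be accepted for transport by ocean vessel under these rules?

With flash point 32.1 °C (≤ 45 °C), the screen-wash fluid falls in Category FL.
The citrus degreaser has flash point 31.1 °C, which is ≤ 45 °C, so it is Category FL (Flammable Liquid).
Category FL net quantity: (three 13.33 L containers = 39.99 L) + (two 24.25 L containers = 48.5 L) = 88.49 L.
88.49 L is within the ocean vessel limit of 100 L for Category FL.

Yes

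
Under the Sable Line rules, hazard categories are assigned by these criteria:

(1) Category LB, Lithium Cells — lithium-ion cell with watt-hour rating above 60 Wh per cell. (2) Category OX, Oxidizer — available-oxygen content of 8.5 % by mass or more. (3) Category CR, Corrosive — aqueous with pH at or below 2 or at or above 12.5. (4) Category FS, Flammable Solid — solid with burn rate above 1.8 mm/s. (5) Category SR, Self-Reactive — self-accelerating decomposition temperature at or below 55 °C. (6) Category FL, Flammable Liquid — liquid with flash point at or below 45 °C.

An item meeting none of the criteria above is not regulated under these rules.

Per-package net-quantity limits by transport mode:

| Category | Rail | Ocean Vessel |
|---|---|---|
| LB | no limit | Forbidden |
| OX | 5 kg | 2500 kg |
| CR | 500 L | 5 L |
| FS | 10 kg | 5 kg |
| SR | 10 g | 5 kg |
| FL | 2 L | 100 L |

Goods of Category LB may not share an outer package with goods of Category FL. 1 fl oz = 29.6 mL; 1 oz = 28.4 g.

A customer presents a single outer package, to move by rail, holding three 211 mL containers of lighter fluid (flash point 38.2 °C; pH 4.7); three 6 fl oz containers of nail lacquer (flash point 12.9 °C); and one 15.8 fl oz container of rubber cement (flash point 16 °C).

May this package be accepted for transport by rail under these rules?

Flash point 38.2 °C meets the Category FL criterion (Flammable Liquid), so the lighter fluid is Category FL.
The nail lacquer has flash point 12.9 °C, which is ≤ 45 °C, so it is Category FL (Flammable Liquid).
Flash point 16 °C meets the Category FL criterion (Flammable Liquid), so the rubber cement is Category FL.
Total Category FL: (three 211 mL containers = 633 mL) + (three 6 fl oz containers = 532.8 mL) + (one 15.8 fl oz container = 467.68 mL) = 1633.48 mL.
1633.48 mL ≤ 2 L (rail limit, Category FL) — within limit.

Yes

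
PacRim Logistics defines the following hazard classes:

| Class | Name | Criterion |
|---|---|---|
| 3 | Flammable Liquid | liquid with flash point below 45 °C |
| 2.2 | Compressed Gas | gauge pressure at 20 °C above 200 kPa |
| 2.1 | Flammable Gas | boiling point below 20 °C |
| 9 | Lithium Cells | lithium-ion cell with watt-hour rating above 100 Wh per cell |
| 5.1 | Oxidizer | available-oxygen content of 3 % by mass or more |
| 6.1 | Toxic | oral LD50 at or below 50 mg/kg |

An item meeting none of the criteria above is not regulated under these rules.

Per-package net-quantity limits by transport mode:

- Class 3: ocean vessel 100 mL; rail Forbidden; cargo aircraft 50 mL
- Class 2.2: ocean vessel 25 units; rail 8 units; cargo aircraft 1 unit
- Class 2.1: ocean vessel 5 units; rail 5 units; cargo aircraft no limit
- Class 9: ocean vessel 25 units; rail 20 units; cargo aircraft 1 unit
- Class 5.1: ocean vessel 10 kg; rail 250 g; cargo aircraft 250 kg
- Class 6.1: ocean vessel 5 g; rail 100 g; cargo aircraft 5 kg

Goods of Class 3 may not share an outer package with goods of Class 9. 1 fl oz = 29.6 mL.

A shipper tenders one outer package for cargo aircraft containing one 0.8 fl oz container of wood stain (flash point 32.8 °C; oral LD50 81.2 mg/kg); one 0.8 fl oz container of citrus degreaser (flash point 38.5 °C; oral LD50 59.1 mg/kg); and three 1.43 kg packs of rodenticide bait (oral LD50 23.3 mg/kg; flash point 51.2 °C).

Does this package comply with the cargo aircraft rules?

The wood stain has flash point 32.8 °C, which is < 45 °C, so it is Class 3 (Flammable Liquid).
With flash point 38.5 °C (< 45 °C), the citrus degreaser falls in Class 3.
Rodenticide bait: oral LD50 23.3 mg/kg ≤ 50 mg/kg → Class 6.1 (Toxic).
Total Class 3: (one 0.8 fl oz container = 23.68 mL) + (one 0.8 fl oz container = 23.68 mL) = 47.36 mL.
That is within the Class 3 cargo aircraft limit of 50 mL.
Class 6.1 quantity: three 1.43 kg packs = 4.29 kg.
4.29 kg ≤ 5 kg (cargo aircraft limit, Class 6.1) — within limit.
The segregation rule (Class 3 with Class 9) does not apply to Class 3 with Class 6.1.
Every hazard class is within its cargo aircraft limit and no segregation rule is violated.

Yes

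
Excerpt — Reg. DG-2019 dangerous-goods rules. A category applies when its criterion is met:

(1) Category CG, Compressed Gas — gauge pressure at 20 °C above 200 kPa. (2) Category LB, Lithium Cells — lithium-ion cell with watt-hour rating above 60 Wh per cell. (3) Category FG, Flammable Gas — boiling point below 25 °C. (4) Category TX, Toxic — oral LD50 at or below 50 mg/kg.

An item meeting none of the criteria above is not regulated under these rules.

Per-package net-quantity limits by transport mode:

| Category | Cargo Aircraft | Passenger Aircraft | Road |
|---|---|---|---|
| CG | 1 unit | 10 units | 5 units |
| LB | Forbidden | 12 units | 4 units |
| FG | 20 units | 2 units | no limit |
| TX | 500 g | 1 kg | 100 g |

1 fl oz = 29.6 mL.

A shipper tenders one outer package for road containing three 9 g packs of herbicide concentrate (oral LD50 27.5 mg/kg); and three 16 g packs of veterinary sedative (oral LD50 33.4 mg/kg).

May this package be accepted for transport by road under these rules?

Yes

The herbicide concentrate has oral LD50 27.5 mg/kg, which is ≤ 50 mg/kg, so it is Category TX (Toxic).
Oral LD50 33.4 mg/kg meets the Category TX criterion (Toxic), so the veterinary sedative is Category TX.
Category TX net quantity: (three 9 g packs = 27 g) + (three 16 g packs = 48 g) = 75 g.
75 g ≤ 100 g (road limit, Category TX) — within limit.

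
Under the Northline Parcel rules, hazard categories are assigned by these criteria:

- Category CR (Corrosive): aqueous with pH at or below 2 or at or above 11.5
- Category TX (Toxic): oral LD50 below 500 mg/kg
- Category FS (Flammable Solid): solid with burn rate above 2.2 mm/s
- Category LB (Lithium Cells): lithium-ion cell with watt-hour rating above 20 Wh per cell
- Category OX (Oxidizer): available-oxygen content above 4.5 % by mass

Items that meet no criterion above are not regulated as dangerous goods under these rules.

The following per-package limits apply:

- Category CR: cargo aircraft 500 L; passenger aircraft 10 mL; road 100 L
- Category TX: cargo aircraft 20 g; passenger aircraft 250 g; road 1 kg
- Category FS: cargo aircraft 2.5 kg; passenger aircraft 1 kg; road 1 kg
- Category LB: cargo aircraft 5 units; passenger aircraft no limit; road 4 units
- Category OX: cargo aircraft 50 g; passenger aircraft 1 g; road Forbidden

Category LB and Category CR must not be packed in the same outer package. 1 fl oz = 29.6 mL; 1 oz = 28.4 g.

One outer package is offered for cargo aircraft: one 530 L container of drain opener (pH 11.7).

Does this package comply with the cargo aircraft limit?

With pH 11.7 (≥ 11.5), the drain opener falls in Category CR.
Category CR quantity: 530 L.
That exceeds the Category CR cargo aircraft limit of 500 L.

No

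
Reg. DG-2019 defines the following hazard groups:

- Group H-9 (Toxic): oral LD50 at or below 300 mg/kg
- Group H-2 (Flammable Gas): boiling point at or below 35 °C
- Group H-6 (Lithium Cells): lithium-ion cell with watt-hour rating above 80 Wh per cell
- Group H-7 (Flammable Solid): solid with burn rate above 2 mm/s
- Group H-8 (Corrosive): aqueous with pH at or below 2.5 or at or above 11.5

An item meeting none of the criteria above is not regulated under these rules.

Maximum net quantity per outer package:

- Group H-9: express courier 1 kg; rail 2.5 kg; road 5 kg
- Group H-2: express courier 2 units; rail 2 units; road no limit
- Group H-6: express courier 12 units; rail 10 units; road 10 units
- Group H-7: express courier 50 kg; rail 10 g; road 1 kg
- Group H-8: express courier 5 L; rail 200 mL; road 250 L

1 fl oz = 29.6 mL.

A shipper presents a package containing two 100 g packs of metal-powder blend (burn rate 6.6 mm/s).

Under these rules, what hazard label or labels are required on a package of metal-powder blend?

Group H-7

Burn rate 6.6 mm/s meets the Group H-7 criterion (Flammable Solid), so the metal-powder blend is Group H-7.
Only the Group H-7 label is required.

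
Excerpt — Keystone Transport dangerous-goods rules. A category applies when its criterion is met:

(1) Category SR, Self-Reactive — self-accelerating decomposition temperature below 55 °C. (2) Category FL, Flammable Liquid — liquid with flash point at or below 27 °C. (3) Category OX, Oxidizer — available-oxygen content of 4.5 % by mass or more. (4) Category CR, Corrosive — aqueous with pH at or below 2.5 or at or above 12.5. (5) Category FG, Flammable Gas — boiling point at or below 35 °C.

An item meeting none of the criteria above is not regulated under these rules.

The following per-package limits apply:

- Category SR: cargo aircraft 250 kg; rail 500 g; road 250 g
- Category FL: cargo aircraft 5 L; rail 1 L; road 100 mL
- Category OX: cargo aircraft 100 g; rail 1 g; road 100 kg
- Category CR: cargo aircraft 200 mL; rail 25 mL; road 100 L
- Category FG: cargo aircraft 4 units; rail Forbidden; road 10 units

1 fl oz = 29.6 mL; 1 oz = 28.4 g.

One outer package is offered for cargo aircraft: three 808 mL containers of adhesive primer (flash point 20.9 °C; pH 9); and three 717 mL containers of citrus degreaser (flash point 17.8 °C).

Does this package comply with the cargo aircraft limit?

Yes

With flash point 20.9 °C (≤ 27 °C), the adhesive primer falls in Category FL.
Citrus degreaser: flash point 17.8 °C ≤ 27 °C → Category FL (Flammable Liquid).
Total Category FL: (three 808 mL containers = 2.424 L) + (three 717 mL containers = 2.151 L) = 4.575 L.
That is within the Category FL cargo aircraft limit of 5 L.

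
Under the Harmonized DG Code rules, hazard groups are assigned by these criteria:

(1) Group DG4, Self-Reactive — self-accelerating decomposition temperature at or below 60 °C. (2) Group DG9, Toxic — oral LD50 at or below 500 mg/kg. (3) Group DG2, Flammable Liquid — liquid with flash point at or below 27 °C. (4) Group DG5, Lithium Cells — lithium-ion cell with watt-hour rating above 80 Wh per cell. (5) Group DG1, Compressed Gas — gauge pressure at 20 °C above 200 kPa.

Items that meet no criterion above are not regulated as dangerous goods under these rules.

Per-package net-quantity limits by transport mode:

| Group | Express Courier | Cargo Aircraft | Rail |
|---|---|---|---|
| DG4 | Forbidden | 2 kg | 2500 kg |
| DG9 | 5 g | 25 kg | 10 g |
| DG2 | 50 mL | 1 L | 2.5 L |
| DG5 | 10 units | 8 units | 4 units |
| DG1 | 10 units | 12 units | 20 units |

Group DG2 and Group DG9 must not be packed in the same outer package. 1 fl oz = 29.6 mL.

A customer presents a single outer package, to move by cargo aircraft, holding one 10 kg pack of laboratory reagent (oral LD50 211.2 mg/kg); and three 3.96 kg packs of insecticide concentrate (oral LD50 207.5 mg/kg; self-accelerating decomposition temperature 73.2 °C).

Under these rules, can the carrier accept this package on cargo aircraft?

Yes

The laboratory reagent has oral LD50 211.2 mg/kg, which is ≤ 500 mg/kg, so it is Group DG9 (Toxic).
With oral LD50 207.5 mg/kg (≤ 500 mg/kg), the insecticide concentrate falls in Group DG9.
Total Group DG9: 10 kg + (three 3.96 kg packs = 11.88 kg) = 21.88 kg.
21.88 kg is within the cargo aircraft limit of 25 kg for Group DG9.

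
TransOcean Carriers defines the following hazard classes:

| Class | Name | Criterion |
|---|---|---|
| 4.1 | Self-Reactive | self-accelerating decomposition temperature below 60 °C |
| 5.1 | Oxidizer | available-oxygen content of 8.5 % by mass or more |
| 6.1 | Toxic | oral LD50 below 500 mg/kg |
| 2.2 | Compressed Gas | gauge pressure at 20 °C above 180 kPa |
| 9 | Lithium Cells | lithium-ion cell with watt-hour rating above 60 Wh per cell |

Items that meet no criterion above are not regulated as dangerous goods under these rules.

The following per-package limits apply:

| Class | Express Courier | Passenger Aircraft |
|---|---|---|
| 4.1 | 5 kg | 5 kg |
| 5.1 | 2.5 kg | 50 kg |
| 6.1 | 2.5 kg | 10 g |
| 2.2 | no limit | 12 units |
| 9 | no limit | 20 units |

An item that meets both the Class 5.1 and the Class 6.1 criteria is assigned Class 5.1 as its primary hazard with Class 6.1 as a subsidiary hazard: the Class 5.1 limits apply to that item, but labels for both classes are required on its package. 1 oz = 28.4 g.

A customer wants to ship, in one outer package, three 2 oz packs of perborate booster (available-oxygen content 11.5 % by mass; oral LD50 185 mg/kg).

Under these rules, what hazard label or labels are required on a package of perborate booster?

Class 5.1 and 6.1

Perborate booster: available-oxygen content 11.5 % by mass ≥ 8.5 % by mass → Class 5.1 (Oxidizer).
With oral LD50 185 mg/kg (< 500 mg/kg), the perborate booster falls in Class 6.1.
By the precedence rule Class 5.1 is primary and Class 6.1 is subsidiary, and that rule requires both labels on the package.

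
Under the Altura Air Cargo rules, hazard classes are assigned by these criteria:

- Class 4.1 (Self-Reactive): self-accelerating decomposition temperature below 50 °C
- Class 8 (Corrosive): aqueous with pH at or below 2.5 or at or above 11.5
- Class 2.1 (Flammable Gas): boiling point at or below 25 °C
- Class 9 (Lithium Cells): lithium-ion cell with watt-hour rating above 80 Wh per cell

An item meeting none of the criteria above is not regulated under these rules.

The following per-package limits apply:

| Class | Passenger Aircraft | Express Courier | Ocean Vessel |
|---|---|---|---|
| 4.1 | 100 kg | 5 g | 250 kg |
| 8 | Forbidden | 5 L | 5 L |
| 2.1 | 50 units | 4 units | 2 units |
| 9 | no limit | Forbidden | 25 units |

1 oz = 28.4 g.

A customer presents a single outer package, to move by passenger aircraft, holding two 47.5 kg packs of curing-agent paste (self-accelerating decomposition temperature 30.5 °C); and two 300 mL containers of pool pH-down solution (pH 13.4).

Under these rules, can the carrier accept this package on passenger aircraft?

No

With self-accelerating decomposition temperature 30.5 °C (< 50 °C), the curing-agent paste falls in Class 4.1.
With pH 13.4 (≥ 11.5), the pool pH-down solution falls in Class 8.
Class 4.1 quantity: two 47.5 kg packs = 95 kg.
That is within the Class 4.1 passenger aircraft limit of 100 kg.
Class 8 quantity: two 300 mL containers = 600 mL.
Class 8 is Forbidden by passenger aircraft.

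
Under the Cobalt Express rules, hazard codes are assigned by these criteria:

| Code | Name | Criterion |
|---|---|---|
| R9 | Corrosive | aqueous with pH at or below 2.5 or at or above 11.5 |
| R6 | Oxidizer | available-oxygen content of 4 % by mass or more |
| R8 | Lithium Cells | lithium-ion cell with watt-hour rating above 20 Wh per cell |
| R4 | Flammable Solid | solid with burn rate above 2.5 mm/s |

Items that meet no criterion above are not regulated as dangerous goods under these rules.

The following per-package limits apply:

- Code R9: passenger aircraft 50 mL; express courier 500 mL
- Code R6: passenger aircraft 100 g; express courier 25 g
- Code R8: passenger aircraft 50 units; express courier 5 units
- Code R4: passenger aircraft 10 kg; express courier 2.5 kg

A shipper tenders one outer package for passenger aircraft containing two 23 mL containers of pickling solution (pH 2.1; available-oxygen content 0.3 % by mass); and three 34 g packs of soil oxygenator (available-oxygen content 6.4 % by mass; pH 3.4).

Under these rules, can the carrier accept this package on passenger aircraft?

No

The pickling solution has pH 2.1, which is ≤ 2.5, so it is Code R9 (Corrosive).
With available-oxygen content 6.4 % by mass (≥ 4 % by mass), the soil oxygenator falls in Code R6.
Code R9 quantity: two 23 mL containers = 46 mL.
46 mL ≤ 50 mL (passenger aircraft limit, Code R9) — within limit.
Code R6 quantity: three 34 g packs = 102 g.
That exceeds the Code R6 passenger aircraft limit of 100 g.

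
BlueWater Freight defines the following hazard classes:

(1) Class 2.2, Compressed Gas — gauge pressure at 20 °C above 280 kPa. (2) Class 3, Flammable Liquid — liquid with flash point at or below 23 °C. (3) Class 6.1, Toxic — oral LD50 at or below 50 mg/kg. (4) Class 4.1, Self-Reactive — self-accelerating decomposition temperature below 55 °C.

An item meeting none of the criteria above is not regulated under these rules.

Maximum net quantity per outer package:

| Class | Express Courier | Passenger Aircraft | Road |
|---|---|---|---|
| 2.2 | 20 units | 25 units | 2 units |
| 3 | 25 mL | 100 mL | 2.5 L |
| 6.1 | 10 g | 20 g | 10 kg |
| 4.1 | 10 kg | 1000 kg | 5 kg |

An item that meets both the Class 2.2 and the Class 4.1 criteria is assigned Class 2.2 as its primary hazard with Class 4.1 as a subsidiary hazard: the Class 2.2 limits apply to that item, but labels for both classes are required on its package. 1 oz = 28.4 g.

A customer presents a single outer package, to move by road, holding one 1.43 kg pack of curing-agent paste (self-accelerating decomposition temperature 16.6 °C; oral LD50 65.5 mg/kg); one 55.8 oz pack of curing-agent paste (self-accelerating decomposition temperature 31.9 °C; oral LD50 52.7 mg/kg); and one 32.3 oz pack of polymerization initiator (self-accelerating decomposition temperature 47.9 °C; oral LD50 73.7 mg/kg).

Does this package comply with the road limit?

Yes

Curing-agent paste: self-accelerating decomposition temperature 16.6 °C < 55 °C → Class 4.1 (Self-Reactive).
With self-accelerating decomposition temperature 31.9 °C (< 55 °C), the curing-agent paste falls in Class 4.1.
With self-accelerating decomposition temperature 47.9 °C (< 55 °C), the polymerization initiator falls in Class 4.1.
Total Class 4.1: 1.43 kg + (one 55.8 oz pack = 1584.72 g) + (one 32.3 oz pack = 917.32 g) = 3932.04 g.
3932.04 g is within the road limit of 5 kg for Class 4.1.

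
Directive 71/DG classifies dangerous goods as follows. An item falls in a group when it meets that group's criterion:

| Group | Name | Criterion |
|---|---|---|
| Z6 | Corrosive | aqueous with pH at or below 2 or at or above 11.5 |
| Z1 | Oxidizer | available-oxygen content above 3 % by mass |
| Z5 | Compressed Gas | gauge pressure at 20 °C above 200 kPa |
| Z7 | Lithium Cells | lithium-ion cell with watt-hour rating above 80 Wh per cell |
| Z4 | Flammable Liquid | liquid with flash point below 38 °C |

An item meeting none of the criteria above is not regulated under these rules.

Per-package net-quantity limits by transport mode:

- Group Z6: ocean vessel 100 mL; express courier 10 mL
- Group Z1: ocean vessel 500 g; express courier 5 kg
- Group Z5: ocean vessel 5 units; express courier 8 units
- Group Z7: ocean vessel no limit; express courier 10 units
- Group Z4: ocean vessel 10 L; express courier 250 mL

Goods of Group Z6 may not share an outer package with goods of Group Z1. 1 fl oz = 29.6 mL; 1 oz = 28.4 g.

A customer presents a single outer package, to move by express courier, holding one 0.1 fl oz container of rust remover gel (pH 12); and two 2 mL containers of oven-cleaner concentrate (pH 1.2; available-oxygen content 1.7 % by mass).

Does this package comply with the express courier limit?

Yes

With pH 12 (≥ 11.5), the rust remover gel falls in Group Z6.
Oven-cleaner concentrate: pH 1.2 ≤ 2 → Group Z6 (Corrosive).
Total Group Z6: (one 0.1 fl oz container = 2.96 mL) + (two 2 mL containers = 4 mL) = 6.96 mL.
6.96 mL is within the express courier limit of 10 mL for Group Z6.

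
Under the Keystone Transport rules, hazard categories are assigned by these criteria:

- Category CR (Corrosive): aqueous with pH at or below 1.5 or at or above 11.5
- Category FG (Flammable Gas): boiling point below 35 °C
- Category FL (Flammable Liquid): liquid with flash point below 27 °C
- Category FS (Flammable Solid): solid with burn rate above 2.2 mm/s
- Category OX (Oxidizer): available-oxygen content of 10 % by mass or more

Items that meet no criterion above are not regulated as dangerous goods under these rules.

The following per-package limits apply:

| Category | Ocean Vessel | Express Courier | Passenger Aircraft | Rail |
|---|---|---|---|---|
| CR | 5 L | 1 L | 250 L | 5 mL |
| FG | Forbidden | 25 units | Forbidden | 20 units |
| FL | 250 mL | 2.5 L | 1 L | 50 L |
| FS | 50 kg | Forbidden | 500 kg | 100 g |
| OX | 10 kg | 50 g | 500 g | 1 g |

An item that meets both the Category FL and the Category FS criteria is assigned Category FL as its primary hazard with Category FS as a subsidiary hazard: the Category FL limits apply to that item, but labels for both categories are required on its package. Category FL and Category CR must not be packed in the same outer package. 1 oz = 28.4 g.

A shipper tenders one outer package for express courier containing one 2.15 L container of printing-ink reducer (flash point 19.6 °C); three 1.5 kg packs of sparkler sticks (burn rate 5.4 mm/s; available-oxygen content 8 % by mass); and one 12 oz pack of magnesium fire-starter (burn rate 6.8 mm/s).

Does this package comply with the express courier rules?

No

With flash point 19.6 °C (< 27 °C), the printing-ink reducer falls in Category FL.
Burn rate 5.4 mm/s meets the Category FS criterion (Flammable Solid), so the sparkler sticks are Category FS.
Magnesium fire-starter: burn rate 6.8 mm/s > 2.2 mm/s → Category FS (Flammable Solid).
Total Category FS: (three 1.5 kg packs = 4.5 kg) + (one 12 oz pack = 340.8 g) = 4840.8 g.
Category FS is Forbidden by express courier.
Category FL quantity: 2.15 L.
2.15 L ≤ 2.5 L (express courier limit, Category FL) — within limit.
The segregation rule (Category FL with Category CR) does not apply to Category FS with Category FL.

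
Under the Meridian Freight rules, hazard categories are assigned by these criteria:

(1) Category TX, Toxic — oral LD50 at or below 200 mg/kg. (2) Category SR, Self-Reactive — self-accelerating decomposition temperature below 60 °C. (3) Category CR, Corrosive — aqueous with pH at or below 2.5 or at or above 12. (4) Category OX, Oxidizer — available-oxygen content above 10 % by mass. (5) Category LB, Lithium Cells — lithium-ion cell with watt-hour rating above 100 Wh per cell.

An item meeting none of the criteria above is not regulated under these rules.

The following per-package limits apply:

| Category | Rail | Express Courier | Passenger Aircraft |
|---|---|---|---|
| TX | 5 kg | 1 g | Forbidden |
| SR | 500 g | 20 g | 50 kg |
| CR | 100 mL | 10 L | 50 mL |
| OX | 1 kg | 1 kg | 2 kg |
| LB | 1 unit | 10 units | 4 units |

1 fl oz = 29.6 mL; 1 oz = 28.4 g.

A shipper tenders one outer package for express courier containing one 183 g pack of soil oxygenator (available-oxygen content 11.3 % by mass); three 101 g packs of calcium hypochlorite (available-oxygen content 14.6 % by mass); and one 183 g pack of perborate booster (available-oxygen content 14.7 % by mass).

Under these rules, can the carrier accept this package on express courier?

Available-oxygen content 11.3 % by mass meets the Category OX criterion (Oxidizer), so the soil oxygenator is Category OX.
Available-oxygen content 14.6 % by mass meets the Category OX criterion (Oxidizer), so the calcium hypochlorite is Category OX.
Perborate booster: available-oxygen content 14.7 % by mass > 10 % by mass → Category OX (Oxidizer).
Category OX net quantity: 183 g + (three 101 g packs = 303 g) + 183 g = 669 g.
That is within the Category OX express courier limit of 1 kg.

Yes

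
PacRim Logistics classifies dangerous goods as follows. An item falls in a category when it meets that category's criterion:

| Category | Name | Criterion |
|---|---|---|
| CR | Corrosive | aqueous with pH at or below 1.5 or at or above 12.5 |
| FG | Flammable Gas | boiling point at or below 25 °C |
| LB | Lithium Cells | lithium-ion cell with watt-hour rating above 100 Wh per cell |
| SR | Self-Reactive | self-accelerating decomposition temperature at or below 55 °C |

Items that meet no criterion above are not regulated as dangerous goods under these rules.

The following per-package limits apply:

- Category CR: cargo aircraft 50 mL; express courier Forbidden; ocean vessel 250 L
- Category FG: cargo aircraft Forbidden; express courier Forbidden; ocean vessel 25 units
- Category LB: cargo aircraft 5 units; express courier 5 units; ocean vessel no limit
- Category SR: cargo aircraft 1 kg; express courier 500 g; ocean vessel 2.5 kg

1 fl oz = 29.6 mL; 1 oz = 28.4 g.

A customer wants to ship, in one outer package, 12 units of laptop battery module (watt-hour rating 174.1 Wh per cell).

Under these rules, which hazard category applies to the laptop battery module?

Category LB

The laptop battery module has watt-hour rating 174.1 Wh per cell, which is > 100 Wh per cell, so it is Category LB (Lithium Cells).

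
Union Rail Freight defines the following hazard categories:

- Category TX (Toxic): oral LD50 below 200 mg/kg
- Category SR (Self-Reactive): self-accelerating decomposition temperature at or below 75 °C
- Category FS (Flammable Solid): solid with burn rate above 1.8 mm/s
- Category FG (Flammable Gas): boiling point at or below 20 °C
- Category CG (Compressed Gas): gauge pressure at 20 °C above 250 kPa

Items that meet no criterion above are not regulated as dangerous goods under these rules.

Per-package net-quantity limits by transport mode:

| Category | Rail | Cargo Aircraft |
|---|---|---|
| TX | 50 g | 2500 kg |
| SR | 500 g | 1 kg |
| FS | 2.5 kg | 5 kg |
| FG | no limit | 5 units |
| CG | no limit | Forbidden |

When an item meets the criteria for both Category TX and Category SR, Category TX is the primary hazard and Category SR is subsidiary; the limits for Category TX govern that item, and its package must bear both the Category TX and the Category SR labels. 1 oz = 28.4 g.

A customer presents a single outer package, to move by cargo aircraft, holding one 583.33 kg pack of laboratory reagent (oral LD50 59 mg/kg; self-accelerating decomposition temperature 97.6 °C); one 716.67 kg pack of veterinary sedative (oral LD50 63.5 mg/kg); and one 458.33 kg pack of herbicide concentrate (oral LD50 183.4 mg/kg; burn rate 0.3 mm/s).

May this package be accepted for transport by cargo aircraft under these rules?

The laboratory reagent has oral LD50 59 mg/kg, which is < 200 mg/kg, so it is Category TX (Toxic).
Oral LD50 63.5 mg/kg meets the Category TX criterion (Toxic), so the veterinary sedative is Category TX.
With oral LD50 183.4 mg/kg (< 200 mg/kg), the herbicide concentrate falls in Category TX.
Category TX net quantity: 583.33 kg + 716.67 kg + 458.33 kg = 1758.33 kg.
1758.33 kg ≤ 2500 kg (cargo aircraft limit, Category TX) — within limit.

Yes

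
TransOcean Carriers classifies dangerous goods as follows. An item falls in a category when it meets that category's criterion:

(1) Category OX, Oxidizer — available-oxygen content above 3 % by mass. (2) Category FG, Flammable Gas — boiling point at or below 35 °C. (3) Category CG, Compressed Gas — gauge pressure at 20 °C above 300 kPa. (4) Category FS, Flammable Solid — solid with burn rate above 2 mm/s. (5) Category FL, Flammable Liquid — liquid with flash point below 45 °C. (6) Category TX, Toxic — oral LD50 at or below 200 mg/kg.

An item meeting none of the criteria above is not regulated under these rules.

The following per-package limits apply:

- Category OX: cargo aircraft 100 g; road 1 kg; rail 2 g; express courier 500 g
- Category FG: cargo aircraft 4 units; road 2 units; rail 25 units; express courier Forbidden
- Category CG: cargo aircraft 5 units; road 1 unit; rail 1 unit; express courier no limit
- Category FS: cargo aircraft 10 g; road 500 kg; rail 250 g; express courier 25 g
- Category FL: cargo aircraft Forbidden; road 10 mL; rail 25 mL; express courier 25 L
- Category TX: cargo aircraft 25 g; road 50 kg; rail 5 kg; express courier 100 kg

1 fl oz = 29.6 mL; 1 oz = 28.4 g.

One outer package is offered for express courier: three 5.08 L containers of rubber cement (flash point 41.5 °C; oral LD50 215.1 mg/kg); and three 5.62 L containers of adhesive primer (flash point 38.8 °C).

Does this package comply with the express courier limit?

Rubber cement: flash point 41.5 °C < 45 °C → Category FL (Flammable Liquid).
With flash point 38.8 °C (< 45 °C), the adhesive primer falls in Category FL.
Total Category FL: (three 5.08 L containers = 15.24 L) + (three 5.62 L containers = 16.86 L) = 32.1 L.
That exceeds the Category FL express courier limit of 25 L.

No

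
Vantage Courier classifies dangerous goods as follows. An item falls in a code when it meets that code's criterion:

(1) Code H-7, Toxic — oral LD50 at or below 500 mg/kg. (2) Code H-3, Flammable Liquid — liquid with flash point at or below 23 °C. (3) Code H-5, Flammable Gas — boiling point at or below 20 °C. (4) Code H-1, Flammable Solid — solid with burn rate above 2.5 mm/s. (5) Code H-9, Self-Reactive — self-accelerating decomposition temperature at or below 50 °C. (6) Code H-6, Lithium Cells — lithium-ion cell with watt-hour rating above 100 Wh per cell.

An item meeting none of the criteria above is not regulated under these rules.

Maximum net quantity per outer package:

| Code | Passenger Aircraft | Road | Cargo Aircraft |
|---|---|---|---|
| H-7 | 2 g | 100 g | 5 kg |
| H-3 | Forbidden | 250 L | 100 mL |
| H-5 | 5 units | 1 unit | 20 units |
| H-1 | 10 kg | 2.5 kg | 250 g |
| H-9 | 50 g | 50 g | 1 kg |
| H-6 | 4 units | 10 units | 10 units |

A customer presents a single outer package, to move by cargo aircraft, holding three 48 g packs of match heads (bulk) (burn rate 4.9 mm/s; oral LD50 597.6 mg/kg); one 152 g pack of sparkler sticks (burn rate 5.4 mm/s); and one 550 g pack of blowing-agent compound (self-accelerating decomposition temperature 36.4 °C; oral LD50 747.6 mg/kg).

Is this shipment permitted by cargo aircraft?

Match heads (bulk): burn rate 4.9 mm/s > 2.5 mm/s → Code H-1 (Flammable Solid).
Burn rate 5.4 mm/s meets the Code H-1 criterion (Flammable Solid), so the sparkler sticks are Code H-1.
Self-accelerating decomposition temperature 36.4 °C meets the Code H-9 criterion (Self-Reactive), so the blowing-agent compound is Code H-9.
Code H-1 net quantity: (three 48 g packs = 144 g) + 152 g = 296 g.
296 g exceeds the cargo aircraft limit of 250 g for Code H-1.
Code H-9 quantity: 550 g.
550 g is within the cargo aircraft limit of 1 kg for Code H-9.

No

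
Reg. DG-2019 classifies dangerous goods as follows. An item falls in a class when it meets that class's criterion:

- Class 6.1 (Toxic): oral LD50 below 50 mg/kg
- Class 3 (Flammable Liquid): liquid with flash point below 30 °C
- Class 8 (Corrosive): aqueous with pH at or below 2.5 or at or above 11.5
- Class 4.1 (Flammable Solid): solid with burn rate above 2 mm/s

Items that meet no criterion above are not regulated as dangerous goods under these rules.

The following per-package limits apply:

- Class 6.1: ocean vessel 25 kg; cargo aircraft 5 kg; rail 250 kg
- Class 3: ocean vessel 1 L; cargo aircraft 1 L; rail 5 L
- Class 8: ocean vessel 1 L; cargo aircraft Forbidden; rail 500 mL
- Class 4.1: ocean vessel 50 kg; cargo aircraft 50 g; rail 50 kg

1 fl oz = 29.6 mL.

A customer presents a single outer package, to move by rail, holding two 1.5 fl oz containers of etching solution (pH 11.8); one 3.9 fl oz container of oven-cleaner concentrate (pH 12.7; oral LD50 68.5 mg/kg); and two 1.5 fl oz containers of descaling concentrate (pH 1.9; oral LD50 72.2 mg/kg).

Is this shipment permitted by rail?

Yes

The etching solution has pH 11.8, which is ≥ 11.5, so it is Class 8 (Corrosive).
pH 12.7 meets the Class 8 criterion (Corrosive), so the oven-cleaner concentrate is Class 8.
The descaling concentrate has pH 1.9, which is ≤ 2.5, so it is Class 8 (Corrosive).
Class 8 net quantity: (two 1.5 fl oz containers = 88.8 mL) + (one 3.9 fl oz container = 115.44 mL) + (two 1.5 fl oz containers = 88.8 mL) = 293.04 mL.
293.04 mL is within the rail limit of 500 mL for Class 8.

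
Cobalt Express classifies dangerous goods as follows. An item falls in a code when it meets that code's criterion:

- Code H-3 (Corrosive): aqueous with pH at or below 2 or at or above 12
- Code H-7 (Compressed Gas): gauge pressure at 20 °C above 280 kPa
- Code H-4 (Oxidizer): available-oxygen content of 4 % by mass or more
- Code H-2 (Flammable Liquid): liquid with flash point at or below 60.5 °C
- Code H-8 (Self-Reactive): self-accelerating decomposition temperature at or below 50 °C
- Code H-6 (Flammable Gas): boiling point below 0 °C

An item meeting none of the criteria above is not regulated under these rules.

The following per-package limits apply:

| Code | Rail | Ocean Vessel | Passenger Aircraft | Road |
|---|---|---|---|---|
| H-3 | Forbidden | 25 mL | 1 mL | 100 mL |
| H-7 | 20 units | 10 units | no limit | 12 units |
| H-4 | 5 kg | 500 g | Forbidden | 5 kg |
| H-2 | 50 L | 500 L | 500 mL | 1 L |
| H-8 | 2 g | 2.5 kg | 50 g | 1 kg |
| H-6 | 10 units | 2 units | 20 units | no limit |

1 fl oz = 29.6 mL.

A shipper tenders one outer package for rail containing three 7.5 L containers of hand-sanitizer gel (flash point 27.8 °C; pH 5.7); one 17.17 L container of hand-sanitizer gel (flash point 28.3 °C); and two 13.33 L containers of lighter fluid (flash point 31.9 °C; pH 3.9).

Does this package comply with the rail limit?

No

Hand-sanitizer gel: flash point 27.8 °C ≤ 60.5 °C → Code H-2 (Flammable Liquid).
Hand-sanitizer gel: flash point 28.3 °C ≤ 60.5 °C → Code H-2 (Flammable Liquid).
Flash point 31.9 °C meets the Code H-2 criterion (Flammable Liquid), so the lighter fluid is Code H-2.
Code H-2 net quantity: (three 7.5 L containers = 22.5 L) + 17.17 L + (two 13.33 L containers = 26.66 L) = 66.33 L.
66.33 L exceeds the rail limit of 50 L for Code H-2.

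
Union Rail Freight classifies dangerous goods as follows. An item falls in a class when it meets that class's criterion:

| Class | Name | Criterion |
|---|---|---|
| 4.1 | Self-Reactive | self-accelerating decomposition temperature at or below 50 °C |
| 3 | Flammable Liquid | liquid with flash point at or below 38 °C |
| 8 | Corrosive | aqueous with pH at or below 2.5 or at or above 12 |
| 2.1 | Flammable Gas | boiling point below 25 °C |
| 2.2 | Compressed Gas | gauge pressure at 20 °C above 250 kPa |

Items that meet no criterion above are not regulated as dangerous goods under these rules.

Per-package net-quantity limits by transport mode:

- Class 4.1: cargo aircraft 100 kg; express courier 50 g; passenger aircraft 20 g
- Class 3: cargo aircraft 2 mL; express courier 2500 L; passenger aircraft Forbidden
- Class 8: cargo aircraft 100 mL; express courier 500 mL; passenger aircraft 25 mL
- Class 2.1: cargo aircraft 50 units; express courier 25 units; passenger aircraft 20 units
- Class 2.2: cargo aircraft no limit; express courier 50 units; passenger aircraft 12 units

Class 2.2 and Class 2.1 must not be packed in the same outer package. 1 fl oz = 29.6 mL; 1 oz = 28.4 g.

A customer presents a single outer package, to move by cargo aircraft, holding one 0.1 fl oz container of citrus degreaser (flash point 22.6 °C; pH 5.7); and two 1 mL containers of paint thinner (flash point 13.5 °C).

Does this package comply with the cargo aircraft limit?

No

The citrus degreaser has flash point 22.6 °C, which is ≤ 38 °C, so it is Class 3 (Flammable Liquid).
The paint thinner has flash point 13.5 °C, which is ≤ 38 °C, so it is Class 3 (Flammable Liquid).
Total Class 3: (one 0.1 fl oz container = 2.96 mL) + (two 1 mL containers = 2 mL) = 4.96 mL.
4.96 mL exceeds the cargo aircraft limit of 2 mL for Class 3.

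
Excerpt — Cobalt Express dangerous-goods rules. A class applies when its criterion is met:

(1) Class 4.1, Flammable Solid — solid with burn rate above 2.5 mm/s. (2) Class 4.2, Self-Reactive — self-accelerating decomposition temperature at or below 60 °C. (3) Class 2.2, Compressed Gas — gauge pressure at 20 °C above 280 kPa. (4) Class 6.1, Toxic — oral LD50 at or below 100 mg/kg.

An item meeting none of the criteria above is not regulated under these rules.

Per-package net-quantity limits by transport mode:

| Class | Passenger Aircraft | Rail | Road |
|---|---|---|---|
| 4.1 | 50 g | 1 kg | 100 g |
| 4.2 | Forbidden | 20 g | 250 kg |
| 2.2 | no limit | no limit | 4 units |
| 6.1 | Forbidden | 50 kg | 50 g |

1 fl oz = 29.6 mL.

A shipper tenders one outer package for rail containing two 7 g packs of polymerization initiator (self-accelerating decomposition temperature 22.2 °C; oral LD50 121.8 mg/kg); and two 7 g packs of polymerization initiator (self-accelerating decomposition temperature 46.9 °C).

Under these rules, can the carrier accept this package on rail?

Polymerization initiator: self-accelerating decomposition temperature 22.2 °C ≤ 60 °C → Class 4.2 (Self-Reactive).
Polymerization initiator: self-accelerating decomposition temperature 46.9 °C ≤ 60 °C → Class 4.2 (Self-Reactive).
Total Class 4.2: (two 7 g packs = 14 g) + (two 7 g packs = 14 g) = 28 g.
28 g > 20 g (rail limit, Class 4.2) — over the limit.

No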